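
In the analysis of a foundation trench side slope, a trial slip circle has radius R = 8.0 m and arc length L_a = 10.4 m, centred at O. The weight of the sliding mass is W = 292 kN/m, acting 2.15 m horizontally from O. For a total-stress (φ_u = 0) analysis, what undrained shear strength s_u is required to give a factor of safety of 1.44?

FS = s_u·L_a·R / (W·d), so s_u = FS·W·d / (L_a·R).
s_u = 1.44·292·2.15 / (10.40·8.0) = 904.0 / 83.20 = 10.87 kPa

s_u = 10.9 kPa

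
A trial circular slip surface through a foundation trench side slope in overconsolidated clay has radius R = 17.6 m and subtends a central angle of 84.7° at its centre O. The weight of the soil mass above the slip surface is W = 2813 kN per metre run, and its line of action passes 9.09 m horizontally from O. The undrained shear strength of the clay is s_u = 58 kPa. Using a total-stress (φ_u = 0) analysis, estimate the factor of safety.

Taking moments about the centre O, the resisting moment is provided by the undrained shear strength acting along the arc:
Arc length L_a = R·θ = 17.6·(84.7°·π/180) = 17.6·1.4783 = 26.02 m
M_R = s_u·L_a·R = 58·26.02·17.6 = 26559.1 kN·m/m
M_D = W·d = 2813·9.09 = 25570.2 kN·m/m
FS = M_R / M_D = 26559.1 / 25570.2 = 1.039

FS = 1.04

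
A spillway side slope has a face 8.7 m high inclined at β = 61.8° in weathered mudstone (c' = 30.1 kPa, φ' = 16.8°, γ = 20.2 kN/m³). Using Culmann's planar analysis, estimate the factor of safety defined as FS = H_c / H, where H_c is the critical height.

FS = 1.97

H_c = (4c'/γ) · sinβ cosφ' / [1 − cos(β − φ')]
    = (4·30.1/20.2) · sin61.8°·cos16.8° / [1 − cos45.0°]
    = 5.960 · 0.8437 / 0.2929 = 17.17 m
FS = H_c / H = 17.17 / 8.7 = 1.973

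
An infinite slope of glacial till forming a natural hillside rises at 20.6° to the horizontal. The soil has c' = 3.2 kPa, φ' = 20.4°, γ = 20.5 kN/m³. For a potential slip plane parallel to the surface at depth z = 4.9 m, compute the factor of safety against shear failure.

For an infinite slope with a slip plane parallel to the surface (no pore pressure): FS = [c' + γz cos²β tanφ'] / [γz sinβ cosβ].
γz = 20.5·4.9 = 100.45 kN/m²
Numerator = 3.2 + 100.45·cos²20.6°·tan20.4° = 3.2 + 100.45·0.8762·0.3719 = 35.932 kPa
Denominator = 100.45·sin20.6°·cos20.6° = 100.45·0.3518·0.9361 = 33.083 kPa
FS = 35.932 / 33.083 = 1.086

FS = 1.09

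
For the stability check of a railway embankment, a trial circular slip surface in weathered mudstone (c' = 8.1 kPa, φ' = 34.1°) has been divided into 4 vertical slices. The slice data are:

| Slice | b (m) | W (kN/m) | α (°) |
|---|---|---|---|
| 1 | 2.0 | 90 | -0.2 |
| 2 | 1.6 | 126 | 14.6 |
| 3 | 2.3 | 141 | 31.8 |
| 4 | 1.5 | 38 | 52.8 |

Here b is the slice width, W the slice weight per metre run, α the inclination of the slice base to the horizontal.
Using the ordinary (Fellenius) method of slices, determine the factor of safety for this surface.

FS = 2.29

Ordinary method of slices: FS = Σ[c'·Δl_i + (W_i cosα_i)·tanφ'] / Σ W_i sinα_i, with Δl_i = b_i / cosα_i.
Slice 1: Δl = 2.0/cos(-0.2°) = 2.000 m; N'_1 = 90·cos(-0.2°) = 90.0; c'Δl = 16.20; W sinα = -0.3
Slice 2: Δl = 1.6/cos14.6° = 1.653 m; N'_2 = 126·cos14.6° = 121.9; c'Δl = 13.39; W sinα = 31.8
Slice 3: Δl = 2.3/cos31.8° = 2.706 m; N'_3 = 141·cos31.8° = 119.8; c'Δl = 21.92; W sinα = 74.3
Slice 4: Δl = 1.5/cos52.8° = 2.481 m; N'_4 = 38·cos52.8° = 23.0; c'Δl = 20.10; W sinα = 30.3
Σc'Δl = 71.6 kN/m; ΣN' = 354.7 kN/m; ΣW sinα = 136.0 kN/m
Resisting = 71.6 + 354.7·tan34.1° = 71.6 + 240.2 = 311.8 kN/m
FS = 311.8 / 136.0 = 2.292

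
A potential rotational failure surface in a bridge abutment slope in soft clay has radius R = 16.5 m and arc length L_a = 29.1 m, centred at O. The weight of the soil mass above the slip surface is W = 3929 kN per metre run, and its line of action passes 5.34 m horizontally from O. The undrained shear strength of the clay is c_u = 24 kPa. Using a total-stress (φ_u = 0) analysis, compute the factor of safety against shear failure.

Taking moments about the centre O, the resisting moment is provided by the undrained shear strength acting along the arc:
M_R = c_u·L_a·R = 24·29.10·16.5 = 11523.6 kN·m/m
M_D = W·d = 3929·5.34 = 20980.9 kN·m/m
FS = M_R / M_D = 11523.6 / 20980.9 = 0.549

FS = 0.55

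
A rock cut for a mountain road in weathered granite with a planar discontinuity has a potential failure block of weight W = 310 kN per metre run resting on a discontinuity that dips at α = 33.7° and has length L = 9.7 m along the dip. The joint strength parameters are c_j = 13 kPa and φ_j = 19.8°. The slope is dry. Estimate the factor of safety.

Resolving the block weight along and normal to the plane and applying the Mohr–Coulomb strength on the joint:
N' = W cosα = 310·cos33.7° = 257.9 kN/m
Driving force T = W sinα = 310·sin33.7° = 172.0 kN/m
Resisting force R = c_j·L + N'·tanφ_j = 13·9.7 + 257.9·tan19.8° = 126.1 + 92.9 = 219.0 kN/m
FS = R / T = 219.0 / 172.0 = 1.273

FS = 1.27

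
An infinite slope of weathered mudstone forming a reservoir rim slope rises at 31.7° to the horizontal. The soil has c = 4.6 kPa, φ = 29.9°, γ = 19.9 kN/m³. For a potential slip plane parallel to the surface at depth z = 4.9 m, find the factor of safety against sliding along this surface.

FS = 1.04

For an infinite slope with a slip plane parallel to the surface (no pore pressure): FS = [c + γz cos²β tanφ] / [γz sinβ cosβ].
γz = 19.9·4.9 = 97.51 kN/m²
Numerator = 4.6 + 97.51·cos²31.7°·tan29.9° = 4.6 + 97.51·0.7239·0.5750 = 45.188 kPa
Denominator = 97.51·sin31.7°·cos31.7° = 97.51·0.5255·0.8508 = 43.594 kPa
FS = 45.188 / 43.594 = 1.037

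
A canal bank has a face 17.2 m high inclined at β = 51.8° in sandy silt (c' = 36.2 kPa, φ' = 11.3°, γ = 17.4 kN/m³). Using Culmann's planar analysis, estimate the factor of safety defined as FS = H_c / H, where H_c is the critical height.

H_c = (4c'/γ) · sinβ cosφ' / [1 − cos(β − φ')]
    = (4·36.2/17.4) · sin51.8°·cos11.3° / [1 − cos40.5°]
    = 8.322 · 0.7706 / 0.2396 = 26.77 m
FS = H_c / H = 26.77 / 17.2 = 1.556

FS = 1.56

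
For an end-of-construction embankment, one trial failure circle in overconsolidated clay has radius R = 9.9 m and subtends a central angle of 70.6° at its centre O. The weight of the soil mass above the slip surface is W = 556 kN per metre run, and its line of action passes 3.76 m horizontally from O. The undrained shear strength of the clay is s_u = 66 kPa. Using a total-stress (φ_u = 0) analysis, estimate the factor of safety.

Taking moments about the centre O, the resisting moment is provided by the undrained shear strength acting along the arc:
Arc length L_a = R·θ = 9.9·(70.6°·π/180) = 9.9·1.2322 = 12.20 m
M_R = s_u·L_a·R = 66·12.20·9.9 = 7970.7 kN·m/m
M_D = W·d = 556·3.76 = 2090.6 kN·m/m
FS = M_R / M_D = 7970.7 / 2090.6 = 3.813

FS = 3.81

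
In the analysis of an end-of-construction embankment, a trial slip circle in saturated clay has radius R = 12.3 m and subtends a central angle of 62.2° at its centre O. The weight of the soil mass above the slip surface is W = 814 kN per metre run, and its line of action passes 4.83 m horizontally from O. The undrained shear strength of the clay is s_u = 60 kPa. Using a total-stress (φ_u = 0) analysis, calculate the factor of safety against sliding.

FS = 2.51

Taking moments about the centre O, the resisting moment is provided by the undrained shear strength acting along the arc:
Arc length L_a = R·θ = 12.3·(62.2°·π/180) = 12.3·1.0856 = 13.35 m
M_R = s_u·L_a·R = 60·13.35·12.3 = 9854.4 kN·m/m
M_D = W·d = 814·4.83 = 3931.6 kN·m/m
FS = M_R / M_D = 9854.4 / 3931.6 = 2.506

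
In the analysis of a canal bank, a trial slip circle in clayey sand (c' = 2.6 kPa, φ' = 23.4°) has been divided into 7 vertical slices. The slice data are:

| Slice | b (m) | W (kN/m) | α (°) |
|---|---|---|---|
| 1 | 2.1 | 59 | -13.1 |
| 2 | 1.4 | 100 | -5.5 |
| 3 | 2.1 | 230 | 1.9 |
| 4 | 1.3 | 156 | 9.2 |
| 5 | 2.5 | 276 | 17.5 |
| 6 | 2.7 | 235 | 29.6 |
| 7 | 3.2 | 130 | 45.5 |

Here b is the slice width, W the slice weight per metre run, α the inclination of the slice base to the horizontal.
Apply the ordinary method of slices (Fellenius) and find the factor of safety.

FS = 1.73

Ordinary method of slices: FS = Σ[c'·Δl_i + (W_i cosα_i)·tanφ'] / Σ W_i sinα_i, with Δl_i = b_i / cosα_i.
Slice 1: Δl = 2.1/cos(-13.1°) = 2.156 m; N'_1 = 59·cos(-13.1°) = 57.5; c'Δl = 5.61; W sinα = -13.4
Slice 2: Δl = 1.4/cos(-5.5°) = 1.406 m; N'_2 = 100·cos(-5.5°) = 99.5; c'Δl = 3.66; W sinα = -9.6
Slice 3: Δl = 2.1/cos1.9° = 2.101 m; N'_3 = 230·cos1.9° = 229.9; c'Δl = 5.46; W sinα = 7.6
Slice 4: Δl = 1.3/cos9.2° = 1.317 m; N'_4 = 156·cos9.2° = 154.0; c'Δl = 3.42; W sinα = 24.9
Slice 5: Δl = 2.5/cos17.5° = 2.621 m; N'_5 = 276·cos17.5° = 263.2; c'Δl = 6.82; W sinα = 83.0
Slice 6: Δl = 2.7/cos29.6° = 3.105 m; N'_6 = 235·cos29.6° = 204.3; c'Δl = 8.07; W sinα = 116.1
Slice 7: Δl = 3.2/cos45.5° = 4.565 m; N'_7 = 130·cos45.5° = 91.1; c'Δl = 11.87; W sinα = 92.7
Σc'Δl = 44.9 kN/m; ΣN' = 1099.5 kN/m; ΣW sinα = 301.4 kN/m
Resisting = 44.9 + 1099.5·tan23.4° = 44.9 + 475.8 = 520.7 kN/m
FS = 520.7 / 301.4 = 1.728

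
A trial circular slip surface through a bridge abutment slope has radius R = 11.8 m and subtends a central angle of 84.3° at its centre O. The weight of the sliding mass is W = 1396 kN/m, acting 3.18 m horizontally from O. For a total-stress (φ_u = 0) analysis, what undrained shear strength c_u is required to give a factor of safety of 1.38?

c_u = 29.9 kPa

FS = c_u·L_a·R / (W·d), so c_u = FS·W·d / (L_a·R).
Arc length L_a = R·θ = 11.8·(84.3°·π/180) = 11.8·1.4713 = 17.36 m
c_u = 1.38·1396·3.18 / (17.36·11.8) = 6126.2 / 204.87 = 29.90 kPa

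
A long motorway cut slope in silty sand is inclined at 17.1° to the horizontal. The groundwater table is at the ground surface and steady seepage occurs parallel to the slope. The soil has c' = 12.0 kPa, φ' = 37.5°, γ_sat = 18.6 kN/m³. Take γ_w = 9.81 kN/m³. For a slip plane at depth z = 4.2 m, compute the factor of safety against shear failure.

With seepage parallel to the slope and the water table at the surface, the effective normal stress on the slip plane uses the buoyant unit weight γ' = γ_sat − γ_w while the driving shear stress uses γ_sat:
FS = [c' + γ' z cos²β tanφ'] / [γ_sat z sinβ cosβ]
γ' = 18.6 − 9.81 = 8.79 kN/m³
Numerator = 12.0 + 8.79·4.2·cos²17.1°·tan37.5° = 12.0 + 8.79·4.2·0.9135·0.7673 = 37.879 kPa
Denominator = 18.6·4.2·sin17.1°·cos17.1° = 18.6·4.2·0.2940·0.9558 = 21.955 kPa
FS = 37.879 / 21.955 = 1.725

FS = 1.73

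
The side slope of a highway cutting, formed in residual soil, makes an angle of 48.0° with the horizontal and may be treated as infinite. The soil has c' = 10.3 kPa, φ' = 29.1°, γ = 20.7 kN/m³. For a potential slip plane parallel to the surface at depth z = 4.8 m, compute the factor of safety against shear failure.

For an infinite slope with a slip plane parallel to the surface (no pore pressure): FS = [c' + γz cos²β tanφ'] / [γz sinβ cosβ].
γz = 20.7·4.8 = 99.36 kN/m²
Numerator = 10.3 + 99.36·cos²48.0°·tan29.1° = 10.3 + 99.36·0.4477·0.5566 = 35.061 kPa
Denominator = 99.36·sin48.0°·cos48.0° = 99.36·0.7431·0.6691 = 49.408 kPa
FS = 35.061 / 49.408 = 0.710

FS = 0.71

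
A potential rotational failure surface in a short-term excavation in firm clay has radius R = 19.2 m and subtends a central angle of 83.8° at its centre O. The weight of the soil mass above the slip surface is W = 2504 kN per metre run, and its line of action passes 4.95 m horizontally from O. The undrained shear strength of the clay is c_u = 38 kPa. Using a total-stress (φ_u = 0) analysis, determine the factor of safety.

Taking moments about the centre O, the resisting moment is provided by the undrained shear strength acting along the arc:
Arc length L_a = R·θ = 19.2·(83.8°·π/180) = 19.2·1.4626 = 28.08 m
M_R = c_u·L_a·R = 38·28.08·19.2 = 20488.4 kN·m/m
M_D = W·d = 2504·4.95 = 12394.8 kN·m/m
FS = M_R / M_D = 20488.4 / 12394.8 = 1.653

FS = 1.65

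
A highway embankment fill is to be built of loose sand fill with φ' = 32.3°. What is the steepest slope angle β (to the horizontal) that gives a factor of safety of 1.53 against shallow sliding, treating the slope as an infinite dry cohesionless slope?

β = 22.4°

For an infinite dry cohesionless slope FS = tanφ'/tanβ, so tanβ = tanφ' / FS.
tanβ = tan32.3° / 1.53 = 0.6322 / 1.53 = 0.4132
β = arctan(0.4132) = 22.45°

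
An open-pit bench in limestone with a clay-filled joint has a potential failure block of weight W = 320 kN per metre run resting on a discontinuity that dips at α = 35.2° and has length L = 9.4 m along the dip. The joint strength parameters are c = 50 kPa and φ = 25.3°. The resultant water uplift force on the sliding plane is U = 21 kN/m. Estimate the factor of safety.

Resolving the block weight along and normal to the plane and applying the Mohr–Coulomb strength on the joint:
N' = W cosα − U = 320·cos35.2° − 21 = 240.5 kN/m
Driving force T = W sinα = 320·sin35.2° = 184.5 kN/m
Resisting force R = c·L + N'·tanφ = 50·9.4 + 240.5·tan25.3° = 470.0 + 113.7 = 583.7 kN/m
FS = R / T = 583.7 / 184.5 = 3.164

FS = 3.16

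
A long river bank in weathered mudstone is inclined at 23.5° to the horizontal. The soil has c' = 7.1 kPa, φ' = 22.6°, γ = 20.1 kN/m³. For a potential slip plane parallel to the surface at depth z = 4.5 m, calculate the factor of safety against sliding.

For an infinite slope with a slip plane parallel to the surface (no pore pressure): FS = [c' + γz cos²β tanφ'] / [γz sinβ cosβ].
γz = 20.1·4.5 = 90.45 kN/m²
Numerator = 7.1 + 90.45·cos²23.5°·tan22.6° = 7.1 + 90.45·0.8410·0.4163 = 38.764 kPa
Denominator = 90.45·sin23.5°·cos23.5° = 90.45·0.3987·0.9171 = 33.075 kPa
FS = 38.764 / 33.075 = 1.172

FS = 1.17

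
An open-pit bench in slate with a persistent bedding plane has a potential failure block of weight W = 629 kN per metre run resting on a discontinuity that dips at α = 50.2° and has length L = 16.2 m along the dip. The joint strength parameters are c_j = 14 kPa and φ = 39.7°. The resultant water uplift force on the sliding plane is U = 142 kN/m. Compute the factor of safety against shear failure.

Resolving the block weight along and normal to the plane and applying the Mohr–Coulomb strength on the joint:
N' = W cosα − U = 629·cos50.2° − 142 = 260.6 kN/m
Driving force T = W sinα = 629·sin50.2° = 483.3 kN/m
Resisting force R = c_j·L + N'·tanφ = 14·16.2 + 260.6·tan39.7° = 226.8 + 216.4 = 443.2 kN/m
FS = R / T = 443.2 / 483.3 = 0.917

FS = 0.92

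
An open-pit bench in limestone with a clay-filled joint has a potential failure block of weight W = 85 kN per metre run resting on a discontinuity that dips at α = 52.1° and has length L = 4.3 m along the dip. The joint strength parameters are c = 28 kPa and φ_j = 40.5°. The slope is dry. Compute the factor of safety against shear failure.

FS = 2.46

Resolving the block weight along and normal to the plane and applying the Mohr–Coulomb strength on the joint:
N' = W cosα = 85·cos52.1° = 52.2 kN/m
Driving force T = W sinα = 85·sin52.1° = 67.1 kN/m
Resisting force R = c·L + N'·tanφ_j = 28·4.3 + 52.2·tan40.5° = 120.4 + 44.6 = 165.0 kN/m
FS = R / T = 165.0 / 67.1 = 2.460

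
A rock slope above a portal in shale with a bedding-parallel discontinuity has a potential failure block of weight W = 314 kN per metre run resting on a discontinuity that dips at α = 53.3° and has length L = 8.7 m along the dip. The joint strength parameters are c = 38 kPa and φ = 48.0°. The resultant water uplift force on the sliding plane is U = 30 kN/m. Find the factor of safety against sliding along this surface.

Resolving the block weight along and normal to the plane and applying the Mohr–Coulomb strength on the joint:
N' = W cosα − U = 314·cos53.3° − 30 = 157.7 kN/m
Driving force T = W sinα = 314·sin53.3° = 251.8 kN/m
Resisting force R = c·L + N'·tanφ = 38·8.7 + 157.7·tan48.0° = 330.6 + 175.1 = 505.7 kN/m
FS = R / T = 505.7 / 251.8 = 2.009

FS = 2.01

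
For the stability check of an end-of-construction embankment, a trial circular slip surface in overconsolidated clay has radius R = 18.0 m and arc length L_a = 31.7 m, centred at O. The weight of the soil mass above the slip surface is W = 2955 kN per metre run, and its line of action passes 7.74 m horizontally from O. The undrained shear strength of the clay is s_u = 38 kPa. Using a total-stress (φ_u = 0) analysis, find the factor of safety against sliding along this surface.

FS = 0.95

Taking moments about the centre O, the resisting moment is provided by the undrained shear strength acting along the arc:
M_R = s_u·L_a·R = 38·31.70·18.0 = 21682.8 kN·m/m
M_D = W·d = 2955·7.74 = 22871.7 kN·m/m
FS = M_R / M_D = 21682.8 / 22871.7 = 0.948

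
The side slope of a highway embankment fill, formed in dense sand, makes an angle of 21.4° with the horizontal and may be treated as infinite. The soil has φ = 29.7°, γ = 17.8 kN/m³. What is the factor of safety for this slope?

For a dry cohesionless infinite slope the factor of safety is FS = tanφ / tanβ.
FS = tan29.7° / tan21.4° = 0.5704 / 0.3919 = 1.455

FS = 1.46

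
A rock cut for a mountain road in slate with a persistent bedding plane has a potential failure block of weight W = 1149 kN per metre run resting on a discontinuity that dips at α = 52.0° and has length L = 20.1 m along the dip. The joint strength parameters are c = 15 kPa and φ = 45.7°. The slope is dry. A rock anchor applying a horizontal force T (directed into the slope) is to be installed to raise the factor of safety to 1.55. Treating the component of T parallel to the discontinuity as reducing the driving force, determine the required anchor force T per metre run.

Resolving forces along and normal to the sliding plane, with the horizontal anchor force T adding T·sinα to the effective normal force and T·cosα acting up the plane against the driving force:
FS = [cL + (W cosα + T sinα) tanφ] / [W sinα − T cosα]
Without the anchor: N' = 707.4 kN/m, driving T_d = 905.4 kN/m, resisting R = 15·20.1 + 707.4·tan45.7° = 1026.4 kN/m, FS = 1.13.
Setting FS = 1.55 and solving for T:
1.55·(905.4 − T cos52.0°) = 1026.4 + T sin52.0°·tan45.7°
T·(sin52.0°·tan45.7° + 1.55·cos52.0°) = 1.55·905.4 − 1026.4
T·(0.7880·1.0247 + 1.55·0.6157) = 1403.4 − 1026.4 = 377.0
T·1.7618 = 377.0
T = 214.0 kN/m

T = 214 kN/m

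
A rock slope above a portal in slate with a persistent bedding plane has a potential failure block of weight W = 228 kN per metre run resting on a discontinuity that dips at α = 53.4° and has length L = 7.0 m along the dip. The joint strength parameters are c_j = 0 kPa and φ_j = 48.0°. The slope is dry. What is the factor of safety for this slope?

FS = 0.82

Resolving the block weight along and normal to the plane and applying the Mohr–Coulomb strength on the joint:
N' = W cosα = 228·cos53.4° = 135.9 kN/m
Driving force T = W sinα = 228·sin53.4° = 183.0 kN/m
Resisting force R = c_j·L + N'·tanφ_j = 0·7.0 + 135.9·tan48.0° = 0.0 + 151.0 = 151.0 kN/m
FS = R / T = 151.0 / 183.0 = 0.825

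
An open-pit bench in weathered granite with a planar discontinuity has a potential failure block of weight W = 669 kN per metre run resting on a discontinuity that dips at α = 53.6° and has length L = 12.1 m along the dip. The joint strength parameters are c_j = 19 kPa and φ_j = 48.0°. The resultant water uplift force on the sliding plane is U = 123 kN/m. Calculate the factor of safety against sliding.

FS = 0.99

Resolving the block weight along and normal to the plane and applying the Mohr–Coulomb strength on the joint:
N' = W cosα − U = 669·cos53.6° − 123 = 274.0 kN/m
Driving force T = W sinα = 669·sin53.6° = 538.5 kN/m
Resisting force R = c_j·L + N'·tanφ_j = 19·12.1 + 274.0·tan48.0° = 229.9 + 304.3 = 534.2 kN/m
FS = R / T = 534.2 / 538.5 = 0.992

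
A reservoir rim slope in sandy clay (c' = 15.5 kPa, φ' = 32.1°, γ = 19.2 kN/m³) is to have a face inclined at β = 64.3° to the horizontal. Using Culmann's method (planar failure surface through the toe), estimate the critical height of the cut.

H_c = 16.03 m

Culmann's analysis gives the critical failure plane at α_cr = (β + φ')/2 = (64.3 + 32.1)/2 = 48.2°, and the critical height
H_c = (4c'/γ) · sinβ cosφ' / [1 − cos(β − φ')]
    = (4·15.5/19.2) · sin64.3°·cos32.1° / [1 − cos(32.2°)]
    = 3.229 · 0.9011·0.8471 / [1 − 0.8462]
    = 3.229 · 0.7633 / 0.1538
    = 16.03 m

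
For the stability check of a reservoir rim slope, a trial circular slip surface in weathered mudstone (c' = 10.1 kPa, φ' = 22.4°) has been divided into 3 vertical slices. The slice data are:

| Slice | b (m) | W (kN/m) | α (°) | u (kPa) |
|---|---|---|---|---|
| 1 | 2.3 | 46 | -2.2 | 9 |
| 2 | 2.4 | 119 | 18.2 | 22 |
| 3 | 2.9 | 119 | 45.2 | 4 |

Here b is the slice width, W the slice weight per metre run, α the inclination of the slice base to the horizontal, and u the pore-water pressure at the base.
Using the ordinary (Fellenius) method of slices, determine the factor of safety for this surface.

FS = 1.27

Ordinary method of slices: FS = Σ[c'·Δl_i + (W_i cosα_i − u_i·Δl_i)·tanφ'] / Σ W_i sinα_i, with Δl_i = b_i / cosα_i.
Slice 1: Δl = 2.3/cos(-2.2°) = 2.302 m; N'_1 = 46·cos(-2.2°) − 9·2.302 = 25.3; c'Δl = 23.25; W sinα = -1.8
Slice 2: Δl = 2.4/cos18.2° = 2.526 m; N'_2 = 119·cos18.2° − 22·2.526 = 57.5; c'Δl = 25.52; W sinα = 37.2
Slice 3: Δl = 2.9/cos45.2° = 4.116 m; N'_3 = 119·cos45.2° − 4·4.116 = 67.4; c'Δl = 41.57; W sinα = 84.4
Σc'Δl = 90.3 kN/m; ΣN' = 150.1 kN/m; ΣW sinα = 119.8 kN/m
Resisting = 90.3 + 150.1·tan22.4° = 90.3 + 61.9 = 152.2 kN/m
FS = 152.2 / 119.8 = 1.270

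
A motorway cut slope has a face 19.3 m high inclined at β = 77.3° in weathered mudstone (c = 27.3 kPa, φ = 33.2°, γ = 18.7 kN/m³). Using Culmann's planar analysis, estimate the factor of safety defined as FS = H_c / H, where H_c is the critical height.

H_c = (4c/γ) · sinβ cosφ / [1 − cos(β − φ)]
    = (4·27.3/18.7) · sin77.3°·cos33.2° / [1 − cos44.1°]
    = 5.840 · 0.8163 / 0.2819 = 16.91 m
FS = H_c / H = 16.91 / 19.3 = 0.876

FS = 0.88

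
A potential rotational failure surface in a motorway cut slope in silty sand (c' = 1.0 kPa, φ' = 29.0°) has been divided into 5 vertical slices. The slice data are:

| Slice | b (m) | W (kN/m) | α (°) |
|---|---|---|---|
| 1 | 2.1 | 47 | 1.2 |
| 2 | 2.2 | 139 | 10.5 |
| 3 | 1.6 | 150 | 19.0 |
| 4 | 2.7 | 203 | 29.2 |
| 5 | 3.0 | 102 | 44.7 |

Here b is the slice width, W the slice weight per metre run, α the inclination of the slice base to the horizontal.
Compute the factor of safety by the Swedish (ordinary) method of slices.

Ordinary method of slices: FS = Σ[c'·Δl_i + (W_i cosα_i)·tanφ'] / Σ W_i sinα_i, with Δl_i = b_i / cosα_i.
Slice 1: Δl = 2.1/cos1.2° = 2.100 m; N'_1 = 47·cos1.2° = 47.0; c'Δl = 2.10; W sinα = 1.0
Slice 2: Δl = 2.2/cos10.5° = 2.237 m; N'_2 = 139·cos10.5° = 136.7; c'Δl = 2.24; W sinα = 25.3
Slice 3: Δl = 1.6/cos19.0° = 1.692 m; N'_3 = 150·cos19.0° = 141.8; c'Δl = 1.69; W sinα = 48.8
Slice 4: Δl = 2.7/cos29.2° = 3.093 m; N'_4 = 203·cos29.2° = 177.2; c'Δl = 3.09; W sinα = 99.0
Slice 5: Δl = 3.0/cos44.7° = 4.221 m; N'_5 = 102·cos44.7° = 72.5; c'Δl = 4.22; W sinα = 71.7
Σc'Δl = 13.3 kN/m; ΣN' = 575.2 kN/m; ΣW sinα = 245.9 kN/m
Resisting = 13.3 + 575.2·tan29.0° = 13.3 + 318.8 = 332.2 kN/m
FS = 332.2 / 245.9 = 1.351

FS = 1.35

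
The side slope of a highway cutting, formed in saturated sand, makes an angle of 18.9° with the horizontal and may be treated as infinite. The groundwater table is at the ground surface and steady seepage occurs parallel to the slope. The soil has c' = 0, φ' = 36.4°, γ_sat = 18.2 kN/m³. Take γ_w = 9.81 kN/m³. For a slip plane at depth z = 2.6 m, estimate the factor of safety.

With seepage parallel to the slope and the water table at the surface, the effective normal stress on the slip plane uses the buoyant unit weight γ' = γ_sat − γ_w while the driving shear stress uses γ_sat:
FS = [c' + γ' z cos²β tanφ'] / [γ_sat z sinβ cosβ]
(For c' = 0 this reduces to FS = (γ'/γ_sat)·tanφ'/tanβ.)
γ' = 18.2 − 9.81 = 8.39 kN/m³
Numerator = 0.0 + 8.39·2.6·cos²18.9°·tan36.4° = 0.0 + 8.39·2.6·0.8951·0.7373 = 14.395 kPa
Denominator = 18.2·2.6·sin18.9°·cos18.9° = 18.2·2.6·0.3239·0.9461 = 14.501 kPa
FS = 14.395 / 14.501 = 0.993

FS = 0.99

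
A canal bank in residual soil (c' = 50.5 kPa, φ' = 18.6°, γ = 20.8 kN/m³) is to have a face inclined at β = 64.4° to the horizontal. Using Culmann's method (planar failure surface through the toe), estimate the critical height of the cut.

Culmann's analysis gives the critical failure plane at α_cr = (β + φ')/2 = (64.4 + 18.6)/2 = 41.5°, and the critical height
H_c = (4c'/γ) · sinβ cosφ' / [1 − cos(β − φ')]
    = (4·50.5/20.8) · sin64.4°·cos18.6° / [1 − cos(45.8°)]
    = 9.712 · 0.9018·0.9478 / [1 − 0.6972]
    = 9.712 · 0.8547 / 0.3028
    = 27.41 m

H_c = 27.41 m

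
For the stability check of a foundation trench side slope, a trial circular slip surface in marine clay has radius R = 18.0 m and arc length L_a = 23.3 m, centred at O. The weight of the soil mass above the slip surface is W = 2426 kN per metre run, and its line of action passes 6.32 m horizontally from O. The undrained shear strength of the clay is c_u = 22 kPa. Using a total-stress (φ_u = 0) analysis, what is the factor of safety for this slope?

FS = 0.60

Taking moments about the centre O, the resisting moment is provided by the undrained shear strength acting along the arc:
M_R = c_u·L_a·R = 22·23.30·18.0 = 9226.8 kN·m/m
M_D = W·d = 2426·6.32 = 15332.3 kN·m/m
FS = M_R / M_D = 9226.8 / 15332.3 = 0.602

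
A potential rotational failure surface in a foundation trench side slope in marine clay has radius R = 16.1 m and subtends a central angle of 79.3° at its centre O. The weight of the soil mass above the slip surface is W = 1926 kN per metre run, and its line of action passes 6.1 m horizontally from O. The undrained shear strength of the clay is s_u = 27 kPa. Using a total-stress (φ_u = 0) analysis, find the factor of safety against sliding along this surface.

Taking moments about the centre O, the resisting moment is provided by the undrained shear strength acting along the arc:
Arc length L_a = R·θ = 16.1·(79.3°·π/180) = 16.1·1.3840 = 22.28 m
M_R = s_u·L_a·R = 27·22.28·16.1 = 9686.5 kN·m/m
M_D = W·d = 1926·6.1 = 11748.6 kN·m/m
FS = M_R / M_D = 9686.5 / 11748.6 = 0.824

FS = 0.82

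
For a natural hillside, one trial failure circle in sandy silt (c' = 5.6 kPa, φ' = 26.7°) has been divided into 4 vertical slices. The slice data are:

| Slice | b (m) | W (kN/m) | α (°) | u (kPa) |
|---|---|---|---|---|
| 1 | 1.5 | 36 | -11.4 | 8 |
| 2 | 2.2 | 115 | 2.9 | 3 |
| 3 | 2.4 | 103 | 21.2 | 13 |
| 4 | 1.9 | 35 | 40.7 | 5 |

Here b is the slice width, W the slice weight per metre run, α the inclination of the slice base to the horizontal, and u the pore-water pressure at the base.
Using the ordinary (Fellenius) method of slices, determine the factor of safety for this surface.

Ordinary method of slices: FS = Σ[c'·Δl_i + (W_i cosα_i − u_i·Δl_i)·tanφ'] / Σ W_i sinα_i, with Δl_i = b_i / cosα_i.
Slice 1: Δl = 1.5/cos(-11.4°) = 1.530 m; N'_1 = 36·cos(-11.4°) − 8·1.530 = 23.0; c'Δl = 8.57; W sinα = -7.1
Slice 2: Δl = 2.2/cos2.9° = 2.203 m; N'_2 = 115·cos2.9° − 3·2.203 = 108.2; c'Δl = 12.34; W sinα = 5.8
Slice 3: Δl = 2.4/cos21.2° = 2.574 m; N'_3 = 103·cos21.2° − 13·2.574 = 62.6; c'Δl = 14.42; W sinα = 37.2
Slice 4: Δl = 1.9/cos40.7° = 2.506 m; N'_4 = 35·cos40.7° − 5·2.506 = 14.0; c'Δl = 14.03; W sinα = 22.8
Σc'Δl = 49.4 kN/m; ΣN' = 207.9 kN/m; ΣW sinα = 58.8 kN/m
Resisting = 49.4 + 207.9·tan26.7° = 49.4 + 104.5 = 153.9 kN/m
FS = 153.9 / 58.8 = 2.619

FS = 2.62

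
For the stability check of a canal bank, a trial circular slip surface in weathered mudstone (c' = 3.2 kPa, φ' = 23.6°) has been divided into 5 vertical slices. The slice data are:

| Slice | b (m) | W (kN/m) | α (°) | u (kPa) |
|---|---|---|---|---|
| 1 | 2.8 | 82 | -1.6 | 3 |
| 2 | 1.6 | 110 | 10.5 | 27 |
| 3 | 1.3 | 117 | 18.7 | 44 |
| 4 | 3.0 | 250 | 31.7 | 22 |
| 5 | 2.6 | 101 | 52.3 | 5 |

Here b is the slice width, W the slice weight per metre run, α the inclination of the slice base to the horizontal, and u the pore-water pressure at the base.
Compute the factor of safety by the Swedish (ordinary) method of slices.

FS = 0.76

Ordinary method of slices: FS = Σ[c'·Δl_i + (W_i cosα_i − u_i·Δl_i)·tanφ'] / Σ W_i sinα_i, with Δl_i = b_i / cosα_i.
Slice 1: Δl = 2.8/cos(-1.6°) = 2.801 m; N'_1 = 82·cos(-1.6°) − 3·2.801 = 73.6; c'Δl = 8.96; W sinα = -2.3
Slice 2: Δl = 1.6/cos10.5° = 1.627 m; N'_2 = 110·cos10.5° − 27·1.627 = 64.2; c'Δl = 5.21; W sinα = 20.0
Slice 3: Δl = 1.3/cos18.7° = 1.372 m; N'_3 = 117·cos18.7° − 44·1.372 = 50.4; c'Δl = 4.39; W sinα = 37.5
Slice 4: Δl = 3.0/cos31.7° = 3.526 m; N'_4 = 250·cos31.7° − 22·3.526 = 135.1; c'Δl = 11.28; W sinα = 131.4
Slice 5: Δl = 2.6/cos52.3° = 4.252 m; N'_5 = 101·cos52.3° − 5·4.252 = 40.5; c'Δl = 13.61; W sinα = 79.9
Σc'Δl = 43.5 kN/m; ΣN' = 363.9 kN/m; ΣW sinα = 266.5 kN/m
Resisting = 43.5 + 363.9·tan23.6° = 43.5 + 159.0 = 202.4 kN/m
FS = 202.4 / 266.5 = 0.759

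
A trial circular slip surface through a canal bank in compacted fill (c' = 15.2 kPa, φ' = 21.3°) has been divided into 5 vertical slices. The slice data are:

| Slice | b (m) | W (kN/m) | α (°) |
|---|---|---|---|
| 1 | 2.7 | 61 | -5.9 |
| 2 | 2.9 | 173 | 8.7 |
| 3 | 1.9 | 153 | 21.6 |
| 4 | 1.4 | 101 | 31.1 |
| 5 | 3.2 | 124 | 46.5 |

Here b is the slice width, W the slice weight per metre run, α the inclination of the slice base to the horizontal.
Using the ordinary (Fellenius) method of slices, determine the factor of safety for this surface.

Ordinary method of slices: FS = Σ[c'·Δl_i + (W_i cosα_i)·tanφ'] / Σ W_i sinα_i, with Δl_i = b_i / cosα_i.
Slice 1: Δl = 2.7/cos(-5.9°) = 2.714 m; N'_1 = 61·cos(-5.9°) = 60.7; c'Δl = 41.26; W sinα = -6.3
Slice 2: Δl = 2.9/cos8.7° = 2.934 m; N'_2 = 173·cos8.7° = 171.0; c'Δl = 44.59; W sinα = 26.2
Slice 3: Δl = 1.9/cos21.6° = 2.044 m; N'_3 = 153·cos21.6° = 142.3; c'Δl = 31.06; W sinα = 56.3
Slice 4: Δl = 1.4/cos31.1° = 1.635 m; N'_4 = 101·cos31.1° = 86.5; c'Δl = 24.85; W sinα = 52.2
Slice 5: Δl = 3.2/cos46.5° = 4.649 m; N'_5 = 124·cos46.5° = 85.4; c'Δl = 70.66; W sinα = 89.9
Σc'Δl = 212.4 kN/m; ΣN' = 545.8 kN/m; ΣW sinα = 218.3 kN/m
Resisting = 212.4 + 545.8·tan21.3° = 212.4 + 212.8 = 425.2 kN/m
FS = 425.2 / 218.3 = 1.948

FS = 1.95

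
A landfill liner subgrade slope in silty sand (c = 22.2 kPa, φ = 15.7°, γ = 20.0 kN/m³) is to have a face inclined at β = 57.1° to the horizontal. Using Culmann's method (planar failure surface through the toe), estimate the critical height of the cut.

Culmann's analysis gives the critical failure plane at α_cr = (β + φ)/2 = (57.1 + 15.7)/2 = 36.4°, and the critical height
H_c = (4c/γ) · sinβ cosφ / [1 − cos(β − φ)]
    = (4·22.2/20.0) · sin57.1°·cos15.7° / [1 − cos(41.4°)]
    = 4.440 · 0.8396·0.9627 / [1 − 0.7501]
    = 4.440 · 0.8083 / 0.2499
    = 14.36 m

H_c = 14.36 m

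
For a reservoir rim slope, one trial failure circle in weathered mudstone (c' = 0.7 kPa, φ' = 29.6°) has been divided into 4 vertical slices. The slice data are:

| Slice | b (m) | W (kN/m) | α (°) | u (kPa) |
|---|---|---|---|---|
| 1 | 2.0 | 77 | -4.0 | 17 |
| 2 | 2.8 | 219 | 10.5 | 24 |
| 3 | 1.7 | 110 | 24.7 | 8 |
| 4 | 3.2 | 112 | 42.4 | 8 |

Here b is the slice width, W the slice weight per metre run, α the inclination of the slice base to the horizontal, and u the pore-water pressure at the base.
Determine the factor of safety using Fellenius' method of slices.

Ordinary method of slices: FS = Σ[c'·Δl_i + (W_i cosα_i − u_i·Δl_i)·tanφ'] / Σ W_i sinα_i, with Δl_i = b_i / cosα_i.
Slice 1: Δl = 2.0/cos(-4.0°) = 2.005 m; N'_1 = 77·cos(-4.0°) − 17·2.005 = 42.7; c'Δl = 1.40; W sinα = -5.4
Slice 2: Δl = 2.8/cos10.5° = 2.848 m; N'_2 = 219·cos10.5° − 24·2.848 = 147.0; c'Δl = 1.99; W sinα = 39.9
Slice 3: Δl = 1.7/cos24.7° = 1.871 m; N'_3 = 110·cos24.7° − 8·1.871 = 85.0; c'Δl = 1.31; W sinα = 46.0
Slice 4: Δl = 3.2/cos42.4° = 4.333 m; N'_4 = 112·cos42.4° − 8·4.333 = 48.0; c'Δl = 3.03; W sinα = 75.5
Σc'Δl = 7.7 kN/m; ΣN' = 322.7 kN/m; ΣW sinα = 156.0 kN/m
Resisting = 7.7 + 322.7·tan29.6° = 7.7 + 183.3 = 191.1 kN/m
FS = 191.1 / 156.0 = 1.225

FS = 1.22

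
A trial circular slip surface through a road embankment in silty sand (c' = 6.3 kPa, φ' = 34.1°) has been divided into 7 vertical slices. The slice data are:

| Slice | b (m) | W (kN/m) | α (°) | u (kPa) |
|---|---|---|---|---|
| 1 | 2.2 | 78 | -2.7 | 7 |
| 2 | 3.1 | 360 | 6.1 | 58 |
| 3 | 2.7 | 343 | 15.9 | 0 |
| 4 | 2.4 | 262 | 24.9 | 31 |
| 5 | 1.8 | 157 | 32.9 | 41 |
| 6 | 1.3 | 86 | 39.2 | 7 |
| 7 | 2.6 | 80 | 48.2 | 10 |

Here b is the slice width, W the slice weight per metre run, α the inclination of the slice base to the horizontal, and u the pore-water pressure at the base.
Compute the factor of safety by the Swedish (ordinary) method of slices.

Ordinary method of slices: FS = Σ[c'·Δl_i + (W_i cosα_i − u_i·Δl_i)·tanφ'] / Σ W_i sinα_i, with Δl_i = b_i / cosα_i.
Slice 1: Δl = 2.2/cos(-2.7°) = 2.202 m; N'_1 = 78·cos(-2.7°) − 7·2.202 = 62.5; c'Δl = 13.88; W sinα = -3.7
Slice 2: Δl = 3.1/cos6.1° = 3.118 m; N'_2 = 360·cos6.1° − 58·3.118 = 177.1; c'Δl = 19.64; W sinα = 38.3
Slice 3: Δl = 2.7/cos15.9° = 2.807 m; N'_3 = 343·cos15.9° − 0·2.807 = 329.9; c'Δl = 17.69; W sinα = 94.0
Slice 4: Δl = 2.4/cos24.9° = 2.646 m; N'_4 = 262·cos24.9° − 31·2.646 = 155.6; c'Δl = 16.67; W sinα = 110.3
Slice 5: Δl = 1.8/cos32.9° = 2.144 m; N'_5 = 157·cos32.9° − 41·2.144 = 43.9; c'Δl = 13.51; W sinα = 85.3
Slice 6: Δl = 1.3/cos39.2° = 1.678 m; N'_6 = 86·cos39.2° − 7·1.678 = 54.9; c'Δl = 10.57; W sinα = 54.4
Slice 7: Δl = 2.6/cos48.2° = 3.901 m; N'_7 = 80·cos48.2° − 10·3.901 = 14.3; c'Δl = 24.57; W sinα = 59.6
Σc'Δl = 116.5 kN/m; ΣN' = 838.3 kN/m; ΣW sinα = 438.1 kN/m
Resisting = 116.5 + 838.3·tan34.1° = 116.5 + 567.6 = 684.1 kN/m
FS = 684.1 / 438.1 = 1.561

FS = 1.56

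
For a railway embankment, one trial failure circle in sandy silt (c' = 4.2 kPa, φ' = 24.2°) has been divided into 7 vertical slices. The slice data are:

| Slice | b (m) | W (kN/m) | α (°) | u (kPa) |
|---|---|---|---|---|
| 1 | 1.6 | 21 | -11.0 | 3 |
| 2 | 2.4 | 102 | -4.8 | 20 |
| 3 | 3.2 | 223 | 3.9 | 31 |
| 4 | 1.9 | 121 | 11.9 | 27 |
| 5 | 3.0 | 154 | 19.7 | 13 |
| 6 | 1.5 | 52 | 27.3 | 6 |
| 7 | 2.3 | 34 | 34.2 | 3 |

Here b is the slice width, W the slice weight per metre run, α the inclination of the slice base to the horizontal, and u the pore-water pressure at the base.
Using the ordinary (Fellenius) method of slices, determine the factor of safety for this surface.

Ordinary method of slices: FS = Σ[c'·Δl_i + (W_i cosα_i − u_i·Δl_i)·tanφ'] / Σ W_i sinα_i, with Δl_i = b_i / cosα_i.
Slice 1: Δl = 1.6/cos(-11.0°) = 1.630 m; N'_1 = 21·cos(-11.0°) − 3·1.630 = 15.7; c'Δl = 6.85; W sinα = -4.0
Slice 2: Δl = 2.4/cos(-4.8°) = 2.408 m; N'_2 = 102·cos(-4.8°) − 20·2.408 = 53.5; c'Δl = 10.12; W sinα = -8.5
Slice 3: Δl = 3.2/cos3.9° = 3.207 m; N'_3 = 223·cos3.9° − 31·3.207 = 123.1; c'Δl = 13.47; W sinα = 15.2
Slice 4: Δl = 1.9/cos11.9° = 1.942 m; N'_4 = 121·cos11.9° − 27·1.942 = 66.0; c'Δl = 8.16; W sinα = 25.0
Slice 5: Δl = 3.0/cos19.7° = 3.187 m; N'_5 = 154·cos19.7° − 13·3.187 = 103.6; c'Δl = 13.38; W sinα = 51.9
Slice 6: Δl = 1.5/cos27.3° = 1.688 m; N'_6 = 52·cos27.3° − 6·1.688 = 36.1; c'Δl = 7.09; W sinα = 23.8
Slice 7: Δl = 2.3/cos34.2° = 2.781 m; N'_7 = 34·cos34.2° − 3·2.781 = 19.8; c'Δl = 11.68; W sinα = 19.1
Σc'Δl = 70.7 kN/m; ΣN' = 417.6 kN/m; ΣW sinα = 122.4 kN/m
Resisting = 70.7 + 417.6·tan24.2° = 70.7 + 187.7 = 258.4 kN/m
FS = 258.4 / 122.4 = 2.111

FS = 2.11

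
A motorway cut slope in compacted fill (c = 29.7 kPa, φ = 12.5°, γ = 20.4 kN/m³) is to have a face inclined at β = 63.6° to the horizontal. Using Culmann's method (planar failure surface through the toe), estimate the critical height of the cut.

H_c = 13.69 m

Culmann's analysis gives the critical failure plane at α_cr = (β + φ)/2 = (63.6 + 12.5)/2 = 38.0°, and the critical height
H_c = (4c/γ) · sinβ cosφ / [1 − cos(β − φ)]
    = (4·29.7/20.4) · sin63.6°·cos12.5° / [1 − cos(51.1°)]
    = 5.824 · 0.8957·0.9763 / [1 − 0.6280]
    = 5.824 · 0.8745 / 0.3720
    = 13.69 m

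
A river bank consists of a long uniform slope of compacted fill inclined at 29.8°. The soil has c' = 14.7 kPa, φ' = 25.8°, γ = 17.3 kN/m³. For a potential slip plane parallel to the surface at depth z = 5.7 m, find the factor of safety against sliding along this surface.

FS = 1.19

For an infinite slope with a slip plane parallel to the surface (no pore pressure): FS = [c' + γz cos²β tanφ'] / [γz sinβ cosβ].
γz = 17.3·5.7 = 98.61 kN/m²
Numerator = 14.7 + 98.61·cos²29.8°·tan25.8° = 14.7 + 98.61·0.7530·0.4834 = 50.596 kPa
Denominator = 98.61·sin29.8°·cos29.8° = 98.61·0.4970·0.8678 = 42.526 kPa
FS = 50.596 / 42.526 = 1.190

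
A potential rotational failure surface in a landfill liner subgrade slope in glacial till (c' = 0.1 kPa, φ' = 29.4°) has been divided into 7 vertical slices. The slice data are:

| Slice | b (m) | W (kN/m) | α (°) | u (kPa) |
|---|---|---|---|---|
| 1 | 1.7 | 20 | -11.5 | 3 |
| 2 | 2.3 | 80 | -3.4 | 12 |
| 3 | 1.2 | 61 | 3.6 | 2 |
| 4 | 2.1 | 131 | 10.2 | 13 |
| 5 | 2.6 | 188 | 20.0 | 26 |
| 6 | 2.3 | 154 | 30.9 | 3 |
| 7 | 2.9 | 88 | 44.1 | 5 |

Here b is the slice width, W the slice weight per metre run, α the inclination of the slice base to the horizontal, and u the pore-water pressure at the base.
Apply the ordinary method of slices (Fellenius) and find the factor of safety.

Ordinary method of slices: FS = Σ[c'·Δl_i + (W_i cosα_i − u_i·Δl_i)·tanφ'] / Σ W_i sinα_i, with Δl_i = b_i / cosα_i.
Slice 1: Δl = 1.7/cos(-11.5°) = 1.735 m; N'_1 = 20·cos(-11.5°) − 3·1.735 = 14.4; c'Δl = 0.17; W sinα = -4.0
Slice 2: Δl = 2.3/cos(-3.4°) = 2.304 m; N'_2 = 80·cos(-3.4°) − 12·2.304 = 52.2; c'Δl = 0.23; W sinα = -4.7
Slice 3: Δl = 1.2/cos3.6° = 1.202 m; N'_3 = 61·cos3.6° − 2·1.202 = 58.5; c'Δl = 0.12; W sinα = 3.8
Slice 4: Δl = 2.1/cos10.2° = 2.134 m; N'_4 = 131·cos10.2° − 13·2.134 = 101.2; c'Δl = 0.21; W sinα = 23.2
Slice 5: Δl = 2.6/cos20.0° = 2.767 m; N'_5 = 188·cos20.0° − 26·2.767 = 104.7; c'Δl = 0.28; W sinα = 64.3
Slice 6: Δl = 2.3/cos30.9° = 2.680 m; N'_6 = 154·cos30.9° − 3·2.680 = 124.1; c'Δl = 0.27; W sinα = 79.1
Slice 7: Δl = 2.9/cos44.1° = 4.038 m; N'_7 = 88·cos44.1° − 5·4.038 = 43.0; c'Δl = 0.40; W sinα = 61.2
Σc'Δl = 1.7 kN/m; ΣN' = 498.1 kN/m; ΣW sinα = 222.9 kN/m
Resisting = 1.7 + 498.1·tan29.4° = 1.7 + 280.7 = 282.4 kN/m
FS = 282.4 / 222.9 = 1.267

FS = 1.27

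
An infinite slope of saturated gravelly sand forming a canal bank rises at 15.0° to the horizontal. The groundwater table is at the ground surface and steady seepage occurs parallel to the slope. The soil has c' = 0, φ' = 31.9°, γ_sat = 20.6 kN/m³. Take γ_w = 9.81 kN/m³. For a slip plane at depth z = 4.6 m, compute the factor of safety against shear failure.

With seepage parallel to the slope and the water table at the surface, the effective normal stress on the slip plane uses the buoyant unit weight γ' = γ_sat − γ_w while the driving shear stress uses γ_sat:
FS = [c' + γ' z cos²β tanφ'] / [γ_sat z sinβ cosβ]
(For c' = 0 this reduces to FS = (γ'/γ_sat)·tanφ'/tanβ.)
γ' = 20.6 − 9.81 = 10.79 kN/m³
Numerator = 0.0 + 10.79·4.6·cos²15.0°·tan31.9° = 0.0 + 10.79·4.6·0.9330·0.6224 = 28.825 kPa
Denominator = 20.6·4.6·sin15.0°·cos15.0° = 20.6·4.6·0.2588·0.9659 = 23.690 kPa
FS = 28.825 / 23.690 = 1.217

FS = 1.22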